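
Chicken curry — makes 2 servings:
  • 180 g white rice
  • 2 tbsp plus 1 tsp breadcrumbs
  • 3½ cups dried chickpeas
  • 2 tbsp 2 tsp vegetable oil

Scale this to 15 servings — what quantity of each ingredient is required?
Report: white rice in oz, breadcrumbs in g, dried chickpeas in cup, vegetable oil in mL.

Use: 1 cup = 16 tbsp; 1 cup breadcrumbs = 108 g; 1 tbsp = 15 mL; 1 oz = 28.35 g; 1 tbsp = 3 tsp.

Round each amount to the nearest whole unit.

white rice: 48 oz; breadcrumbs: 118 g; dried chickpeas: 26 cup; vegetable oil: 300 mL

Scaling factor: 15/2 = 7.5.
white rice: 180 g × 15/2 ÷ 28.35 g/oz ≈ 48 oz
breadcrumbs: (2 tbsp + 1 tsp = 7/3 tbsp) × 15/2 ÷ 16 tbsp/cup × 108 g/cup ≈ 118 g
dried chickpeas: 3.5 cup × 15/2 ≈ 26 cup
vegetable oil: (2 tbsp + 2 tsp = 8/3 tbsp) × 15/2 × 15 mL/tbsp = 300 mL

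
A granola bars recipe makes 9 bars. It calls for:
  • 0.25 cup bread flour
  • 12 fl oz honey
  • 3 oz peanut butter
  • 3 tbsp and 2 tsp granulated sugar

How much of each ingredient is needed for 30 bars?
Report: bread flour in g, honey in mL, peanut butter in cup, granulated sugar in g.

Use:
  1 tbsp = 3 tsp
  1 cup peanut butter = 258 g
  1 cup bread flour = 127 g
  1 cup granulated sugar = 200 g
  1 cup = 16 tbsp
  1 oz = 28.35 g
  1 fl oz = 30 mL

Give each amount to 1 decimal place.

bread flour: 105.8 g; honey: 1200.0 mL; peanut butter: 1.1 cup; granulated sugar: 152.8 g

Scaling factor: 30/9 = 10/3.
bread flour: 0.25 cup × 10/3 × 127 g/cup ≈ 105.8 g
honey: 12 fl oz × 10/3 × 30 mL/fl oz = 1200.0 mL
peanut butter: 3 oz × 10/3 × 28.35 g/oz ÷ 258 g/cup ≈ 1.1 cup
granulated sugar: (3 tbsp + 2 tsp = 11/3 tbsp) × 10/3 ÷ 16 tbsp/cup × 200 g/cup ≈ 152.8 g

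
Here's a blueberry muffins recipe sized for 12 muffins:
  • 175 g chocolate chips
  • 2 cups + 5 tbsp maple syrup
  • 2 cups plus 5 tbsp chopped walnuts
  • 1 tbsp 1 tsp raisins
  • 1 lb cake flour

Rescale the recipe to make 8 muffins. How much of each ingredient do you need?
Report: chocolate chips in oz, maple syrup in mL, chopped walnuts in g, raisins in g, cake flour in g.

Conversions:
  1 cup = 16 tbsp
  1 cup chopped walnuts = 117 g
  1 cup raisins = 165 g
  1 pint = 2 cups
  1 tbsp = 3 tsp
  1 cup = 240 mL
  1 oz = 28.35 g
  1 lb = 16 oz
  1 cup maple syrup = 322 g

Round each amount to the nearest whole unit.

Scaling factor: 8/12 = 2/3.
chocolate chips: 175 g × 2/3 ÷ 28.35 g/oz ≈ 4 oz
maple syrup: (2 cup + 5 tbsp = 2.3125 cup) × 2/3 × 240 mL/cup = 370 mL
chopped walnuts: (2 cup + 5 tbsp = 2.3125 cup) × 2/3 × 117 g/cup ≈ 180 g
raisins: (1 tbsp + 1 tsp = 4/3 tbsp) × 2/3 ÷ 16 tbsp/cup × 165 g/cup ≈ 9 g
cake flour: 1 lb × 2/3 × 16 oz/lb × 28.35 g/oz ≈ 302 g

chocolate chips: 4 oz; maple syrup: 370 mL; chopped walnuts: 180 g; raisins: 9 g; cake flour: 302 g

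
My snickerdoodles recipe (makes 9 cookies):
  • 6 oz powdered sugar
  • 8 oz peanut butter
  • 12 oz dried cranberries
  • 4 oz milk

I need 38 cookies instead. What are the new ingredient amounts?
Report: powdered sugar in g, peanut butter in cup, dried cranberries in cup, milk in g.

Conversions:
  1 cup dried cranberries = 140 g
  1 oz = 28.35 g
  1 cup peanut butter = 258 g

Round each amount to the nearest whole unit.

powdered sugar: 718 g; peanut butter: 4 cup; dried cranberries: 10 cup; milk: 479 g

Scaling factor: 38/9.
powdered sugar: 6 oz × 38/9 × 28.35 g/oz ≈ 718 g
peanut butter: 8 oz × 38/9 × 28.35 g/oz ÷ 258 g/cup ≈ 4 cup
dried cranberries: 12 oz × 38/9 × 28.35 g/oz ÷ 140 g/cup ≈ 10 cup
milk: 4 oz × 38/9 × 28.35 g/oz ≈ 479 g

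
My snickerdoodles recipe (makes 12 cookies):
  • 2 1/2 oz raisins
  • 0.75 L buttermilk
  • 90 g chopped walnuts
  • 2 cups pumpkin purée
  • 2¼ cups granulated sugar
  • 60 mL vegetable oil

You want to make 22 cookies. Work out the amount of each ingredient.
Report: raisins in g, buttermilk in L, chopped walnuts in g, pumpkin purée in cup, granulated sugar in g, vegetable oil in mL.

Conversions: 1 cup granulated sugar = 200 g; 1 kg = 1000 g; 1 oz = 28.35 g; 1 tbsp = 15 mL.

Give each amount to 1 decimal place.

Scaling factor: 22/12 = 11/6.
raisins: 2.5 oz × 11/6 × 28.35 g/oz ≈ 129.9 g
buttermilk: 0.75 L × 11/6 ≈ 1.4 L
chopped walnuts: 90 g × 11/6 = 165.0 g
pumpkin purée: 2 cup × 11/6 ≈ 3.7 cup
granulated sugar: 2.25 cup × 11/6 × 200 g/cup = 825.0 g
vegetable oil: 60 mL × 11/6 = 110.0 mL

raisins: 129.9 g; buttermilk: 1.4 L; chopped walnuts: 165.0 g; pumpkin purée: 3.7 cup; granulated sugar: 825.0 g; vegetable oil: 110.0 mL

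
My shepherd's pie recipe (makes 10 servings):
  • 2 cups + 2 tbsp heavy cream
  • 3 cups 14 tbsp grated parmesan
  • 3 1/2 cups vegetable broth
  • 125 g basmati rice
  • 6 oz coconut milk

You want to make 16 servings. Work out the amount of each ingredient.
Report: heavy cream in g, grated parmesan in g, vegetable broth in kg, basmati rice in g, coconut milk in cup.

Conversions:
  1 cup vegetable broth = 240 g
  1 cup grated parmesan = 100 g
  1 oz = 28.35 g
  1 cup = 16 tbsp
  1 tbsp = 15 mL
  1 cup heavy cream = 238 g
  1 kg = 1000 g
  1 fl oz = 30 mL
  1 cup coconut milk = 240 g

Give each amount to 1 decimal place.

heavy cream: 809.2 g; grated parmesan: 620.0 g; vegetable broth: 1.3 kg; basmati rice: 200.0 g; coconut milk: 1.1 cup

Scaling factor: 16/10 = 8/5 = 1.6.
heavy cream: (2 cup + 2 tbsp = 2.125 cup) × 8/5 × 238 g/cup = 809.2 g
grated parmesan: (3 cup + 14 tbsp = 3.875 cup) × 8/5 × 100 g/cup = 620.0 g
vegetable broth: 3.5 cup × 8/5 × 240 g/cup ÷ 1000 g/kg ≈ 1.3 kg
basmati rice: 125 g × 8/5 = 200.0 g
coconut milk: 6 oz × 8/5 × 28.35 g/oz ÷ 240 g/cup ≈ 1.1 cup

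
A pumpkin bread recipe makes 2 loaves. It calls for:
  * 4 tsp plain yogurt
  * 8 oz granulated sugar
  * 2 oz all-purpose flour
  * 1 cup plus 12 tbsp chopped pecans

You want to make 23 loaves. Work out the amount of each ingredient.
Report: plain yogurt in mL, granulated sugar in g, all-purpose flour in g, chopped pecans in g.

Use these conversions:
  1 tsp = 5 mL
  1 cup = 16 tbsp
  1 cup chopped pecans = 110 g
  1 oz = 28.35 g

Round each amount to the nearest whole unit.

Scaling factor: 23/2 = 11.5.
plain yogurt: 4 tsp × 23/2 × 5 mL/tsp = 230 mL
granulated sugar: 8 oz × 23/2 × 28.35 g/oz ≈ 2608 g
all-purpose flour: 2 oz × 23/2 × 28.35 g/oz ≈ 652 g
chopped pecans: (1 cup + 12 tbsp = 1.75 cup) × 23/2 × 110 g/cup ≈ 2214 g

plain yogurt: 230 mL; granulated sugar: 2608 g; all-purpose flour: 652 g; chopped pecans: 2214 g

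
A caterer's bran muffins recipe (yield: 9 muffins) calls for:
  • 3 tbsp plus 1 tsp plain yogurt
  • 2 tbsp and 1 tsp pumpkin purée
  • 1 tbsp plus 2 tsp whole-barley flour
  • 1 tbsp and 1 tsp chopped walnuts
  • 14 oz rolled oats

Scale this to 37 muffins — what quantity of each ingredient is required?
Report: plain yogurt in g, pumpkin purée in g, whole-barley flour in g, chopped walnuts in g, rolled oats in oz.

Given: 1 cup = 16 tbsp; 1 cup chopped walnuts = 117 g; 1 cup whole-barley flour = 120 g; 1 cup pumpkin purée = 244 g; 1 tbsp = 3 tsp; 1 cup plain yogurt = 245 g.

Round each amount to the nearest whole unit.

Scaling factor: 37/9.
plain yogurt: (3 tbsp + 1 tsp = 10/3 tbsp) × 37/9 ÷ 16 tbsp/cup × 245 g/cup ≈ 210 g
pumpkin purée: (2 tbsp + 1 tsp = 7/3 tbsp) × 37/9 ÷ 16 tbsp/cup × 244 g/cup ≈ 146 g
whole-barley flour: (1 tbsp + 2 tsp = 5/3 tbsp) × 37/9 ÷ 16 tbsp/cup × 120 g/cup ≈ 51 g
chopped walnuts: (1 tbsp + 1 tsp = 4/3 tbsp) × 37/9 ÷ 16 tbsp/cup × 117 g/cup ≈ 40 g
rolled oats: 14 oz × 37/9 ≈ 58 oz

plain yogurt: 210 g; pumpkin purée: 146 g; whole-barley flour: 51 g; chopped walnuts: 40 g; rolled oats: 58 oz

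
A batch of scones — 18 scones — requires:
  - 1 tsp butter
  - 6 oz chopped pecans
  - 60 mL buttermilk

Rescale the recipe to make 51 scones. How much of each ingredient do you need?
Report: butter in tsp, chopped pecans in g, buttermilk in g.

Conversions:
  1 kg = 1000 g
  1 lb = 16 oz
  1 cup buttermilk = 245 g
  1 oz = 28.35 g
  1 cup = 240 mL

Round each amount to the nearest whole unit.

Scaling factor: 51/18 = 17/6.
butter: 1 tsp × 17/6 ≈ 3 tsp
chopped pecans: 6 oz × 17/6 × 28.35 g/oz ≈ 482 g
buttermilk: 60 mL × 17/6 ÷ 240 mL/cup × 245 g/cup ≈ 174 g

butter: 3 tsp; chopped pecans: 482 g; buttermilk: 174 g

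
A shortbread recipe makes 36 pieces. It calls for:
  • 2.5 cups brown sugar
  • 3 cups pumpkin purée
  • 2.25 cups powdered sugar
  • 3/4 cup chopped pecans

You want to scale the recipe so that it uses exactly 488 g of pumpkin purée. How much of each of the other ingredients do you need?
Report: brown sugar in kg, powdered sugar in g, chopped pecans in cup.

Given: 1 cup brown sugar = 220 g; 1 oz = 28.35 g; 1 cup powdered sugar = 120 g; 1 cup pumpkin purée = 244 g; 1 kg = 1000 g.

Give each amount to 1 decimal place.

The original recipe has 732 g of pumpkin purée, so the scaling factor is 488 ÷ 732 = 2/3.
brown sugar: 2.5 cup × 2/3 × 220 g/cup ÷ 1000 g/kg ≈ 0.4 kg
powdered sugar: 2.25 cup × 2/3 × 120 g/cup = 180.0 g
chopped pecans: 0.75 cup × 2/3 = 0.5 cup

brown sugar: 0.4 kg; powdered sugar: 180.0 g; chopped pecans: 0.5 cup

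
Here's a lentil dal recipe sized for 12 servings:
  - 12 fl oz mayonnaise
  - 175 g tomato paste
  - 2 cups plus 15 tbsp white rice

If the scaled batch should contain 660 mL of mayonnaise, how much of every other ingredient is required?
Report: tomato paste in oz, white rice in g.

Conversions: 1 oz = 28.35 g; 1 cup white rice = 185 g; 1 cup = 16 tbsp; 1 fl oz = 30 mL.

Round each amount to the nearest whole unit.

The original recipe has 360 mL of mayonnaise, so the scaling factor is 660 ÷ 360 = 11/6.
tomato paste: 175 g × 11/6 ÷ 28.35 g/oz ≈ 11 oz
white rice: (2 cup + 15 tbsp = 2.9375 cup) × 11/6 × 185 g/cup ≈ 996 g

tomato paste: 11 oz; white rice: 996 g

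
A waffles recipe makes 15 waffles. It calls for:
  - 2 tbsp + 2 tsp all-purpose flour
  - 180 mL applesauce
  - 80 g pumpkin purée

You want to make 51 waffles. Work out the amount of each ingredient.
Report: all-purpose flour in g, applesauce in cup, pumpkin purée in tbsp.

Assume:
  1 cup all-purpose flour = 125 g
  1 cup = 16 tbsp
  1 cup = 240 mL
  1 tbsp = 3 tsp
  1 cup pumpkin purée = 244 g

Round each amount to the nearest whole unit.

all-purpose flour: 71 g; applesauce: 3 cup; pumpkin purée: 18 tbsp

Scaling factor: 51/15 = 17/5 = 3.4.
all-purpose flour: (2 tbsp + 2 tsp = 8/3 tbsp) × 17/5 ÷ 16 tbsp/cup × 125 g/cup ≈ 71 g
applesauce: 180 mL × 17/5 ÷ 240 mL/cup ≈ 3 cup
pumpkin purée: 80 g × 17/5 ÷ 244 g/cup × 16 tbsp/cup ≈ 18 tbsp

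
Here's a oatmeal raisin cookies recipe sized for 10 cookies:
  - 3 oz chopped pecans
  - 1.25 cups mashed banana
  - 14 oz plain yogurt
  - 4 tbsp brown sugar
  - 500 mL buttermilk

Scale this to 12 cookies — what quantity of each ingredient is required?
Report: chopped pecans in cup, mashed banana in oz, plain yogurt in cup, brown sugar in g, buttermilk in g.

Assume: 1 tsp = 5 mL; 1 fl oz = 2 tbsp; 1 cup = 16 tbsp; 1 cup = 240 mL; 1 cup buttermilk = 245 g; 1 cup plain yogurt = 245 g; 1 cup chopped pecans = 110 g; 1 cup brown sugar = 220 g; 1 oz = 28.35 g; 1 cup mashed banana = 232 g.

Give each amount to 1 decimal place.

chopped pecans: 0.9 cup; mashed banana: 12.3 oz; plain yogurt: 1.9 cup; brown sugar: 66.0 g; buttermilk: 612.5 g

Scaling factor: 12/10 = 6/5 = 1.2.
chopped pecans: 3 oz × 6/5 × 28.35 g/oz ÷ 110 g/cup ≈ 0.9 cup
mashed banana: 1.25 cup × 6/5 × 232 g/cup ÷ 28.35 g/oz ≈ 12.3 oz
plain yogurt: 14 oz × 6/5 × 28.35 g/oz ÷ 245 g/cup ≈ 1.9 cup
brown sugar: 4 tbsp × 6/5 ÷ 16 tbsp/cup × 220 g/cup = 66.0 g
buttermilk: 500 mL × 6/5 ÷ 240 mL/cup × 245 g/cup = 612.5 g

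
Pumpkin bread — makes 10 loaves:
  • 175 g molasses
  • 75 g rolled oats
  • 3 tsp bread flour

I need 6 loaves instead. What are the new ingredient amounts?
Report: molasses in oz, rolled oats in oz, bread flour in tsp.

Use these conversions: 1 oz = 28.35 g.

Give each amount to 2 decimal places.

Scaling factor: 6/10 = 3/5 = 0.6.
molasses: 175 g × 3/5 ÷ 28.35 g/oz ≈ 3.70 oz
rolled oats: 75 g × 3/5 ÷ 28.35 g/oz ≈ 1.59 oz
bread flour: 3 tsp × 3/5 = 1.80 tsp

molasses: 3.70 oz; rolled oats: 1.59 oz; bread flour: 1.80 tsp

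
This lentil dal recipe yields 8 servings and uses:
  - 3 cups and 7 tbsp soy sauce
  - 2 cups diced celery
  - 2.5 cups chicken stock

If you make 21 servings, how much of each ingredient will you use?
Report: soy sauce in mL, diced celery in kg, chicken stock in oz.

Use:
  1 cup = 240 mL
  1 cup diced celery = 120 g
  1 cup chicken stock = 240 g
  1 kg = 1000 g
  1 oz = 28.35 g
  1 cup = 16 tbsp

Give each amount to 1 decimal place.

soy sauce: 2165.6 mL; diced celery: 0.6 kg; chicken stock: 55.6 oz

Scaling factor: 21/8 = 2.625.
soy sauce: (3 cup + 7 tbsp = 3.4375 cup) × 21/8 × 240 mL/cup ≈ 2165.6 mL
diced celery: 2 cup × 21/8 × 120 g/cup ÷ 1000 g/kg ≈ 0.6 kg
chicken stock: 2.5 cup × 21/8 × 240 g/cup ÷ 28.35 g/oz ≈ 55.6 oz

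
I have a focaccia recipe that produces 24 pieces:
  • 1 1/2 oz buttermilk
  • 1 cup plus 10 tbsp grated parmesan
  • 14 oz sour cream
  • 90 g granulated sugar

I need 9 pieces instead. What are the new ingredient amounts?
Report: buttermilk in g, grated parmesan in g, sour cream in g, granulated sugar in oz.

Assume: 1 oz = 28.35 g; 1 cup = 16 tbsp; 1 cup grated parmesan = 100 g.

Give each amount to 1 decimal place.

buttermilk: 15.9 g; grated parmesan: 60.9 g; sour cream: 148.8 g; granulated sugar: 1.2 oz

Scaling factor: 9/24 = 3/8 = 0.375.
buttermilk: 1.5 oz × 3/8 × 28.35 g/oz ≈ 15.9 g
grated parmesan: (1 cup + 10 tbsp = 1.625 cup) × 3/8 × 100 g/cup ≈ 60.9 g
sour cream: 14 oz × 3/8 × 28.35 g/oz ≈ 148.8 g
granulated sugar: 90 g × 3/8 ÷ 28.35 g/oz ≈ 1.2 oz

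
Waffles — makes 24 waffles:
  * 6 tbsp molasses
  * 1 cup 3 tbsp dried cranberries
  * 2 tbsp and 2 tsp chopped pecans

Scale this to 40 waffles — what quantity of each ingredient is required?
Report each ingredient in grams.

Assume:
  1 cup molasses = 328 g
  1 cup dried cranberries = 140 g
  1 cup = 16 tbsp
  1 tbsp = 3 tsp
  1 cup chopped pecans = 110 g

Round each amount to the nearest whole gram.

Scaling factor: 40/24 = 5/3.
molasses: 6 tbsp × 5/3 ÷ 16 tbsp/cup × 328 g/cup = 205 g
dried cranberries: (1 cup + 3 tbsp = 1.1875 cup) × 5/3 × 140 g/cup ≈ 277 g
chopped pecans: (2 tbsp + 2 tsp = 8/3 tbsp) × 5/3 ÷ 16 tbsp/cup × 110 g/cup ≈ 31 g

molasses: 205 g; dried cranberries: 277 g; chopped pecans: 31 g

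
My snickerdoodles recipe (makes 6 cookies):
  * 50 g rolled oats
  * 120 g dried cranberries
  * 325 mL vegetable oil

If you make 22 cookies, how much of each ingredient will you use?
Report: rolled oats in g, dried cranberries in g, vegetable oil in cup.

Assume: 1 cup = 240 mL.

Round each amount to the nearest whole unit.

rolled oats: 183 g; dried cranberries: 440 g; vegetable oil: 5 cup

Scaling factor: 22/6 = 11/3.
rolled oats: 50 g × 11/3 ≈ 183 g
dried cranberries: 120 g × 11/3 = 440 g
vegetable oil: 325 mL × 11/3 ÷ 240 mL/cup ≈ 5 cup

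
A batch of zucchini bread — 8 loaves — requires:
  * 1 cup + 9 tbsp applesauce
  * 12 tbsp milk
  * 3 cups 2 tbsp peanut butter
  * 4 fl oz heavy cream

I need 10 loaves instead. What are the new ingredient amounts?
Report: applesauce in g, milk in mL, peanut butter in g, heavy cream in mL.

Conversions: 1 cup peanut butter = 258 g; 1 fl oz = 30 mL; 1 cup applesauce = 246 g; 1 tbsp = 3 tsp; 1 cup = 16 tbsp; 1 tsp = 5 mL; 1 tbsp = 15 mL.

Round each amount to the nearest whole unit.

applesauce: 480 g; milk: 225 mL; peanut butter: 1008 g; heavy cream: 150 mL

Scaling factor: 10/8 = 5/4 = 1.25.
applesauce: (1 cup + 9 tbsp = 1.5625 cup) × 5/4 × 246 g/cup ≈ 480 g
milk: 12 tbsp × 5/4 × 15 mL/tbsp = 225 mL
peanut butter: (3 cup + 2 tbsp = 3.125 cup) × 5/4 × 258 g/cup ≈ 1008 g
heavy cream: 4 fl oz × 5/4 × 30 mL/fl oz = 150 mL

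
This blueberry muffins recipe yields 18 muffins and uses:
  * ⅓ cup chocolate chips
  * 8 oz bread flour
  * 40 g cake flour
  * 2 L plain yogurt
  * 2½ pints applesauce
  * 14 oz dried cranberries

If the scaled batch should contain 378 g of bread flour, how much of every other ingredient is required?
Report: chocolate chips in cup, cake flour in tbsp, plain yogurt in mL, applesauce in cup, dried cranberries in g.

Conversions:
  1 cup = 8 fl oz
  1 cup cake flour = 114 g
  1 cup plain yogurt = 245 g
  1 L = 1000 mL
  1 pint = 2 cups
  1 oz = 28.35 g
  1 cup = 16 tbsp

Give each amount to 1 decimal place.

The original recipe has 226.8 g of bread flour, so the scaling factor is 378 ÷ 226.8 = 5/3.
chocolate chips: 1/3 cup × 5/3 ≈ 0.6 cup
cake flour: 40 g × 5/3 ÷ 114 g/cup × 16 tbsp/cup ≈ 9.4 tbsp
plain yogurt: 2 L × 5/3 × 1000 mL/L ≈ 3333.3 mL
applesauce: 2.5 pint × 5/3 × 2 cup/pint ≈ 8.3 cup
dried cranberries: 14 oz × 5/3 × 28.35 g/oz = 661.5 g

chocolate chips: 0.6 cup; cake flour: 9.4 tbsp; plain yogurt: 3333.3 mL; applesauce: 8.3 cup; dried cranberries: 661.5 g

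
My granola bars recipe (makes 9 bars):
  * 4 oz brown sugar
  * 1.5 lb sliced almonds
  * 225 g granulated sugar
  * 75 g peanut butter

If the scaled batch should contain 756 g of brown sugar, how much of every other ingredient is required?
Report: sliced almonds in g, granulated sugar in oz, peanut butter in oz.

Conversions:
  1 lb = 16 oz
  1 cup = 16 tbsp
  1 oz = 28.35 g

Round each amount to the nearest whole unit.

The original recipe has 113.4 g of brown sugar, so the scaling factor is 756 ÷ 113.4 = 20/3.
sliced almonds: 1.5 lb × 20/3 × 16 oz/lb × 28.35 g/oz = 4536 g
granulated sugar: 225 g × 20/3 ÷ 28.35 g/oz ≈ 53 oz
peanut butter: 75 g × 20/3 ÷ 28.35 g/oz ≈ 18 oz

sliced almonds: 4536 g; granulated sugar: 53 oz; peanut butter: 18 oz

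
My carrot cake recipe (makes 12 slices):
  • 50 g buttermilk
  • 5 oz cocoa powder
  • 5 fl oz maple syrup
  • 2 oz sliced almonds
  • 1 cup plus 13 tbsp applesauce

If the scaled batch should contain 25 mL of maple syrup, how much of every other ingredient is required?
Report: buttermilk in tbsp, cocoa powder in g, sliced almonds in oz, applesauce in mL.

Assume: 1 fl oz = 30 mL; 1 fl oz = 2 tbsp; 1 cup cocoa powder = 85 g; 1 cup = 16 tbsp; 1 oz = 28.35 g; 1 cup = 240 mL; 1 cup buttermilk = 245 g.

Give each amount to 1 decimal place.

buttermilk: 0.5 tbsp; cocoa powder: 23.6 g; sliced almonds: 0.3 oz; applesauce: 72.5 mL

The original recipe has 150 mL of maple syrup, so the scaling factor is 25 ÷ 150 = 1/6.
buttermilk: 50 g × 1/6 ÷ 245 g/cup × 16 tbsp/cup ≈ 0.5 tbsp
cocoa powder: 5 oz × 1/6 × 28.35 g/oz ≈ 23.6 g
sliced almonds: 2 oz × 1/6 ≈ 0.3 oz
applesauce: (1 cup + 13 tbsp = 1.8125 cup) × 1/6 × 240 mL/cup = 72.5 mL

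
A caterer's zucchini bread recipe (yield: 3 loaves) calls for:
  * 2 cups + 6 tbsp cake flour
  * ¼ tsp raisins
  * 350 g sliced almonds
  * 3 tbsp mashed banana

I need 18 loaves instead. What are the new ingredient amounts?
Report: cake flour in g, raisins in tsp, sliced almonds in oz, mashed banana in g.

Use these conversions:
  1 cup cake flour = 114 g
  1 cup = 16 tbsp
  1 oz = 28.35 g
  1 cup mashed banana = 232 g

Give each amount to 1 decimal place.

cake flour: 1624.5 g; raisins: 1.5 tsp; sliced almonds: 74.1 oz; mashed banana: 261.0 g

Scaling factor: 18/3 = 6.
cake flour: (2 cup + 6 tbsp = 2.375 cup) × 6 × 114 g/cup = 1624.5 g
raisins: 0.25 tsp × 6 = 1.5 tsp
sliced almonds: 350 g × 6 ÷ 28.35 g/oz ≈ 74.1 oz
mashed banana: 3 tbsp × 6 ÷ 16 tbsp/cup × 232 g/cup = 261.0 g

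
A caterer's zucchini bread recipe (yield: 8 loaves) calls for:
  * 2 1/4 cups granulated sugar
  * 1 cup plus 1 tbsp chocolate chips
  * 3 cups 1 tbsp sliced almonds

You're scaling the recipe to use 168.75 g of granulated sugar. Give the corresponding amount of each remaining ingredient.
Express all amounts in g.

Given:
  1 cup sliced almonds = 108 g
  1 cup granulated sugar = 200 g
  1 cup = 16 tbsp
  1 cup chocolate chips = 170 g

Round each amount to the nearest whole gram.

The original recipe has 450 g of granulated sugar, so the scaling factor is 168.75 ÷ 450 = 3/8 = 0.375.
chocolate chips: (1 cup + 1 tbsp = 1.0625 cup) × 3/8 × 170 g/cup ≈ 68 g
sliced almonds: (3 cup + 1 tbsp = 3.0625 cup) × 3/8 × 108 g/cup ≈ 124 g

chocolate chips: 68 g; sliced almonds: 124 g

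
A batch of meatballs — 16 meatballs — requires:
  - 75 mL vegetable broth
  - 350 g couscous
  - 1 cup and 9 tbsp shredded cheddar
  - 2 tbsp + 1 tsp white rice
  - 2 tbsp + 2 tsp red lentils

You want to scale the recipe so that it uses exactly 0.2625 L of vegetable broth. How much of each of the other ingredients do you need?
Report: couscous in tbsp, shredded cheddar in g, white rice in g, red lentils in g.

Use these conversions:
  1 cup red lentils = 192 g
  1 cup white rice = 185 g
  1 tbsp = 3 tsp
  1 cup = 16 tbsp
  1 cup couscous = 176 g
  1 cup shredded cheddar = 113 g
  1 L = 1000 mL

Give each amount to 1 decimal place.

The original recipe has 0.075 L of vegetable broth, so the scaling factor is 0.2625 ÷ 0.075 = 7/2 = 3.5.
couscous: 350 g × 7/2 ÷ 176 g/cup × 16 tbsp/cup ≈ 111.4 tbsp
shredded cheddar: (1 cup + 9 tbsp = 1.5625 cup) × 7/2 × 113 g/cup ≈ 618.0 g
white rice: (2 tbsp + 1 tsp = 7/3 tbsp) × 7/2 ÷ 16 tbsp/cup × 185 g/cup ≈ 94.4 g
red lentils: (2 tbsp + 2 tsp = 8/3 tbsp) × 7/2 ÷ 16 tbsp/cup × 192 g/cup = 112.0 g

couscous: 111.4 tbsp; shredded cheddar: 618.0 g; white rice: 94.4 g; red lentils: 112.0 g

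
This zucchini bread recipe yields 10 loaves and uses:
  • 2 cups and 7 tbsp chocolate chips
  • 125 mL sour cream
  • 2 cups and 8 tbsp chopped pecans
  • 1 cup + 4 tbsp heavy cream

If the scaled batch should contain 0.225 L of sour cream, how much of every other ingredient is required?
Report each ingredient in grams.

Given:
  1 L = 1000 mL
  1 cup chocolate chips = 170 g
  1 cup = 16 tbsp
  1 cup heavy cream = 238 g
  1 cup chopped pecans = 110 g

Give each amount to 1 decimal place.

chocolate chips: 745.9 g; chopped pecans: 495.0 g; heavy cream: 535.5 g

The original recipe has 0.125 L of sour cream, so the scaling factor is 0.225 ÷ 0.125 = 9/5 = 1.8.
chocolate chips: (2 cup + 7 tbsp = 2.4375 cup) × 9/5 × 170 g/cup ≈ 745.9 g
chopped pecans: (2 cup + 8 tbsp = 2.5 cup) × 9/5 × 110 g/cup = 495.0 g
heavy cream: (1 cup + 4 tbsp = 1.25 cup) × 9/5 × 238 g/cup = 535.5 g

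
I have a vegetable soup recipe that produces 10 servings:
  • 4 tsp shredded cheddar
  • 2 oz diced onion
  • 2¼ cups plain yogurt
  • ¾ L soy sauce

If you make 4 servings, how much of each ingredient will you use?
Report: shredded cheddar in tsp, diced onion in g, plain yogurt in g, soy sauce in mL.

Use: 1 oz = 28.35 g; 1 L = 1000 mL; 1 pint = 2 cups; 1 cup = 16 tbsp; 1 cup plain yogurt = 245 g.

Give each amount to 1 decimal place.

Scaling factor: 4/10 = 2/5 = 0.4.
shredded cheddar: 4 tsp × 2/5 = 1.6 tsp
diced onion: 2 oz × 2/5 × 28.35 g/oz ≈ 22.7 g
plain yogurt: 2.25 cup × 2/5 × 245 g/cup = 220.5 g
soy sauce: 0.75 L × 2/5 × 1000 mL/L = 300.0 mL

shredded cheddar: 1.6 tsp; diced onion: 22.7 g; plain yogurt: 220.5 g; soy sauce: 300.0 mL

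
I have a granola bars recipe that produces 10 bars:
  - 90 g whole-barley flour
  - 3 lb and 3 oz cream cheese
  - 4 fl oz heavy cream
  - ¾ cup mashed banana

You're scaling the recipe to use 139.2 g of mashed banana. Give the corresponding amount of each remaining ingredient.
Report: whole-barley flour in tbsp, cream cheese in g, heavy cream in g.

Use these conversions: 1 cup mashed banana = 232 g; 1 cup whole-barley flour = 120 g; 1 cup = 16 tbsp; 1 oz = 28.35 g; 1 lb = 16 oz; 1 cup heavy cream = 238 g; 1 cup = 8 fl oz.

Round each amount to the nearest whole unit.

whole-barley flour: 10 tbsp; cream cheese: 1157 g; heavy cream: 95 g

The original recipe has 174 g of mashed banana, so the scaling factor is 139.2 ÷ 174 = 4/5 = 0.8.
whole-barley flour: 90 g × 4/5 ÷ 120 g/cup × 16 tbsp/cup ≈ 10 tbsp
cream cheese: (3 lb + 3 oz = 3.1875 lb) × 4/5 × 16 oz/lb × 28.35 g/oz ≈ 1157 g
heavy cream: 4 fl oz × 4/5 ÷ 8 fl oz/cup × 238 g/cup ≈ 95 g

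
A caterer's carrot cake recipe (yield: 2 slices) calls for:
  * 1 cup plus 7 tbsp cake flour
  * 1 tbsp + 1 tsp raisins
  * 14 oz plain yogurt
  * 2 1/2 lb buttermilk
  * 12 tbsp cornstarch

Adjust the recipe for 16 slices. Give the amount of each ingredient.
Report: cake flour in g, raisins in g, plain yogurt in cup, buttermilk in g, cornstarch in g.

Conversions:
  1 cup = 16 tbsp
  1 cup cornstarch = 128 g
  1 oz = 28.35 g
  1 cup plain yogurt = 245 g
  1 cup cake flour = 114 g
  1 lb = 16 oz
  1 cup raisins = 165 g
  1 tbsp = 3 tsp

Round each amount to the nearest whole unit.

cake flour: 1311 g; raisins: 110 g; plain yogurt: 13 cup; buttermilk: 9072 g; cornstarch: 768 g

Scaling factor: 16/2 = 8.
cake flour: (1 cup + 7 tbsp = 1.4375 cup) × 8 × 114 g/cup = 1311 g
raisins: (1 tbsp + 1 tsp = 4/3 tbsp) × 8 ÷ 16 tbsp/cup × 165 g/cup = 110 g
plain yogurt: 14 oz × 8 × 28.35 g/oz ÷ 245 g/cup ≈ 13 cup
buttermilk: 2.5 lb × 8 × 16 oz/lb × 28.35 g/oz = 9072 g
cornstarch: 12 tbsp × 8 ÷ 16 tbsp/cup × 128 g/cup = 768 g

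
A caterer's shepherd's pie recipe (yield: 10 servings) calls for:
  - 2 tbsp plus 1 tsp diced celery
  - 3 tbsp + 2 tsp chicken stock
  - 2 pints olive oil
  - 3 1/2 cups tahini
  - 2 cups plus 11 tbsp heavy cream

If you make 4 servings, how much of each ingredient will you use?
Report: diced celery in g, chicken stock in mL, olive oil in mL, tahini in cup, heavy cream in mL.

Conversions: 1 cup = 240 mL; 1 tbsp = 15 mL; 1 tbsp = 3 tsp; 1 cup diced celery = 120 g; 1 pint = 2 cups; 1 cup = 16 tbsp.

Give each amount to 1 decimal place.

Scaling factor: 4/10 = 2/5 = 0.4.
diced celery: (2 tbsp + 1 tsp = 7/3 tbsp) × 2/5 ÷ 16 tbsp/cup × 120 g/cup = 7.0 g
chicken stock: (3 tbsp + 2 tsp = 11/3 tbsp) × 2/5 × 15 mL/tbsp = 22.0 mL
olive oil: 2 pint × 2/5 × 2 cup/pint × 240 mL/cup = 384.0 mL
tahini: 3.5 cup × 2/5 = 1.4 cup
heavy cream: (2 cup + 11 tbsp = 2.6875 cup) × 2/5 × 240 mL/cup = 258.0 mL

diced celery: 7.0 g; chicken stock: 22.0 mL; olive oil: 384.0 mL; tahini: 1.4 cup; heavy cream: 258.0 mL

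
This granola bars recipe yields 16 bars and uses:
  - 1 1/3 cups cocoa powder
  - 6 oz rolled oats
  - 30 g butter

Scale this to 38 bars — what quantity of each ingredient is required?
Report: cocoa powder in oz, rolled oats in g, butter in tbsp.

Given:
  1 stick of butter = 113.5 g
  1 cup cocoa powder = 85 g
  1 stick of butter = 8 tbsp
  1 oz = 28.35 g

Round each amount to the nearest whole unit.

cocoa powder: 9 oz; rolled oats: 404 g; butter: 5 tbsp

Scaling factor: 38/16 = 19/8 = 2.375.
cocoa powder: 4/3 cup × 19/8 × 85 g/cup ÷ 28.35 g/oz ≈ 9 oz
rolled oats: 6 oz × 19/8 × 28.35 g/oz ≈ 404 g
butter: 30 g × 19/8 ÷ 113.5 g/stick × 8 tbsp/stick ≈ 5 tbsp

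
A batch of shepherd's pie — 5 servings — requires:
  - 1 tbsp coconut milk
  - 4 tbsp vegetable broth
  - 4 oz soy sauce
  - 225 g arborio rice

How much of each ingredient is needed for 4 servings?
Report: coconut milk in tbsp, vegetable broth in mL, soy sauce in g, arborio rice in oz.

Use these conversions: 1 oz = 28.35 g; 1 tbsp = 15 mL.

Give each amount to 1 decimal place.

coconut milk: 0.8 tbsp; vegetable broth: 48.0 mL; soy sauce: 90.7 g; arborio rice: 6.3 oz

Scaling factor: 4/5 = 0.8.
coconut milk: 1 tbsp × 4/5 = 0.8 tbsp
vegetable broth: 4 tbsp × 4/5 × 15 mL/tbsp = 48.0 mL
soy sauce: 4 oz × 4/5 × 28.35 g/oz ≈ 90.7 g
arborio rice: 225 g × 4/5 ÷ 28.35 g/oz ≈ 6.3 oz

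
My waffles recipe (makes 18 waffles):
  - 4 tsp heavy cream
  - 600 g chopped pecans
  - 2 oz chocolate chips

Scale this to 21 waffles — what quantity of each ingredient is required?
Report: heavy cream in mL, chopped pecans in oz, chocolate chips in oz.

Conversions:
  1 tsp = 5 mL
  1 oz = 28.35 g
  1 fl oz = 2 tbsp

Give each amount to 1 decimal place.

Scaling factor: 21/18 = 7/6.
heavy cream: 4 tsp × 7/6 × 5 mL/tsp ≈ 23.3 mL
chopped pecans: 600 g × 7/6 ÷ 28.35 g/oz ≈ 24.7 oz
chocolate chips: 2 oz × 7/6 ≈ 2.3 oz

heavy cream: 23.3 mL; chopped pecans: 24.7 oz; chocolate chips: 2.3 oz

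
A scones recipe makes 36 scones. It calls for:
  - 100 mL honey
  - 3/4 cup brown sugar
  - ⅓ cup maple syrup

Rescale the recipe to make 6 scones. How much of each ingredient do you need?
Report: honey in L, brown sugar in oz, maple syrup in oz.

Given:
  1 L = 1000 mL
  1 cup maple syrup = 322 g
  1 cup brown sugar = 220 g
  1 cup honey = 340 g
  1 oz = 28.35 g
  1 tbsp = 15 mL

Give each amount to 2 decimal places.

honey: 0.02 L; brown sugar: 0.97 oz; maple syrup: 0.63 oz

Scaling factor: 6/36 = 1/6.
honey: 100 mL × 1/6 ÷ 1000 mL/L ≈ 0.02 L
brown sugar: 0.75 cup × 1/6 × 220 g/cup ÷ 28.35 g/oz ≈ 0.97 oz
maple syrup: 1/3 cup × 1/6 × 322 g/cup ÷ 28.35 g/oz ≈ 0.63 oz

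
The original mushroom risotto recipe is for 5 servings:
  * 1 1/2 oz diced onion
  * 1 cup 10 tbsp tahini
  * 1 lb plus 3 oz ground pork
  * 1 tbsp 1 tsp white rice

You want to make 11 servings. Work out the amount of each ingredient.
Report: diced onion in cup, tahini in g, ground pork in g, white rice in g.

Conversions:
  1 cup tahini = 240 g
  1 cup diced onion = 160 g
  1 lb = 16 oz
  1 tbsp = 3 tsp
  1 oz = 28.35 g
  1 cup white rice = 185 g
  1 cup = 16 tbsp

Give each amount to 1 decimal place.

Scaling factor: 11/5 = 2.2.
diced onion: 1.5 oz × 11/5 × 28.35 g/oz ÷ 160 g/cup ≈ 0.6 cup
tahini: (1 cup + 10 tbsp = 1.625 cup) × 11/5 × 240 g/cup = 858.0 g
ground pork: (1 lb + 3 oz = 1.1875 lb) × 11/5 × 16 oz/lb × 28.35 g/oz ≈ 1185.0 g
white rice: (1 tbsp + 1 tsp = 4/3 tbsp) × 11/5 ÷ 16 tbsp/cup × 185 g/cup ≈ 33.9 g

diced onion: 0.6 cup; tahini: 858.0 g; ground pork: 1185.0 g; white rice: 33.9 g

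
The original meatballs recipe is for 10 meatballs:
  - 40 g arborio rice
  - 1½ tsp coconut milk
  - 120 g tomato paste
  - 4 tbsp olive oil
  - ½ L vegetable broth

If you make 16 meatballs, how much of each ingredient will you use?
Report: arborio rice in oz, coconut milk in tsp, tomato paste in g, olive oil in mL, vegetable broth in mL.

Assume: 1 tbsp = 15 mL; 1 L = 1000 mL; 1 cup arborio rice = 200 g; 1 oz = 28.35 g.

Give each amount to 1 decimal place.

Scaling factor: 16/10 = 8/5 = 1.6.
arborio rice: 40 g × 8/5 ÷ 28.35 g/oz ≈ 2.3 oz
coconut milk: 1.5 tsp × 8/5 = 2.4 tsp
tomato paste: 120 g × 8/5 = 192.0 g
olive oil: 4 tbsp × 8/5 × 15 mL/tbsp = 96.0 mL
vegetable broth: 0.5 L × 8/5 × 1000 mL/L = 800.0 mL

arborio rice: 2.3 oz; coconut milk: 2.4 tsp; tomato paste: 192.0 g; olive oil: 96.0 mL; vegetable broth: 800.0 mL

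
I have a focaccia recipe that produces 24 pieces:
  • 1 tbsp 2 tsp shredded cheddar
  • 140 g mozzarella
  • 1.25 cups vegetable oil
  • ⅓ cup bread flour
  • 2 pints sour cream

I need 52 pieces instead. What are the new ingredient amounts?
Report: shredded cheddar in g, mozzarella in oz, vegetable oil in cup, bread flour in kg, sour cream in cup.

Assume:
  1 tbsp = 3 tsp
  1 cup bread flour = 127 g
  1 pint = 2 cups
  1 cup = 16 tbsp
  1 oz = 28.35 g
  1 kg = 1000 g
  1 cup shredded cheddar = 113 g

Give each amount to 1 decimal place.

shredded cheddar: 25.5 g; mozzarella: 10.7 oz; vegetable oil: 2.7 cup; bread flour: 0.1 kg; sour cream: 8.7 cup

Scaling factor: 52/24 = 13/6.
shredded cheddar: (1 tbsp + 2 tsp = 5/3 tbsp) × 13/6 ÷ 16 tbsp/cup × 113 g/cup ≈ 25.5 g
mozzarella: 140 g × 13/6 ÷ 28.35 g/oz ≈ 10.7 oz
vegetable oil: 1.25 cup × 13/6 ≈ 2.7 cup
bread flour: 1/3 cup × 13/6 × 127 g/cup ÷ 1000 g/kg ≈ 0.1 kg
sour cream: 2 pint × 13/6 × 2 cup/pint ≈ 8.7 cup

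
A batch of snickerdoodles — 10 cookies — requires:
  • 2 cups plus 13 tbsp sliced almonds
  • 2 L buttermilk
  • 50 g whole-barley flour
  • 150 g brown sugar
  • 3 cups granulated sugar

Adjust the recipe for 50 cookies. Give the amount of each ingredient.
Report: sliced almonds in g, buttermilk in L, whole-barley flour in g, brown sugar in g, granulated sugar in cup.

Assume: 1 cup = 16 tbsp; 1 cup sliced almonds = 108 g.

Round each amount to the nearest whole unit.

sliced almonds: 1519 g; buttermilk: 10 L; whole-barley flour: 250 g; brown sugar: 750 g; granulated sugar: 15 cup

Scaling factor: 50/10 = 5.
sliced almonds: (2 cup + 13 tbsp = 2.8125 cup) × 5 × 108 g/cup ≈ 1519 g
buttermilk: 2 L × 5 = 10 L
whole-barley flour: 50 g × 5 = 250 g
brown sugar: 150 g × 5 = 750 g
granulated sugar: 3 cup × 5 = 15 cup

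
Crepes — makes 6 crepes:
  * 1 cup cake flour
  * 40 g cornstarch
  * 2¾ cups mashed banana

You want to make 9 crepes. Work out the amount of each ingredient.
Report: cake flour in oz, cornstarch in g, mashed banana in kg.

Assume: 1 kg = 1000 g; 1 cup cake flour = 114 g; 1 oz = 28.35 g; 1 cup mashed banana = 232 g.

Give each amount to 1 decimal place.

cake flour: 6.0 oz; cornstarch: 60.0 g; mashed banana: 1.0 kg

Scaling factor: 9/6 = 3/2 = 1.5.
cake flour: 1 cup × 3/2 × 114 g/cup ÷ 28.35 g/oz ≈ 6.0 oz
cornstarch: 40 g × 3/2 = 60.0 g
mashed banana: 2.75 cup × 3/2 × 232 g/cup ÷ 1000 g/kg ≈ 1.0 kg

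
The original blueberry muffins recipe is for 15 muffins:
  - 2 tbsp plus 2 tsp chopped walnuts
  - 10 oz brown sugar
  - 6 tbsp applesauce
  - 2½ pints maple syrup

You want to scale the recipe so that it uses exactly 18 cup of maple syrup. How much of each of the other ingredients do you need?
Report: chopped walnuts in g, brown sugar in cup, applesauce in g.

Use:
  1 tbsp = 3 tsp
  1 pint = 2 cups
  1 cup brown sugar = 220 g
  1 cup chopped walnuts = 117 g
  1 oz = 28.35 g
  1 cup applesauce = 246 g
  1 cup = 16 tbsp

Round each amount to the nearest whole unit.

chopped walnuts: 70 g; brown sugar: 5 cup; applesauce: 332 g

The original recipe has 5 cup of maple syrup, so the scaling factor is 18 ÷ 5 = 18/5 = 3.6.
chopped walnuts: (2 tbsp + 2 tsp = 8/3 tbsp) × 18/5 ÷ 16 tbsp/cup × 117 g/cup ≈ 70 g
brown sugar: 10 oz × 18/5 × 28.35 g/oz ÷ 220 g/cup ≈ 5 cup
applesauce: 6 tbsp × 18/5 ÷ 16 tbsp/cup × 246 g/cup ≈ 332 g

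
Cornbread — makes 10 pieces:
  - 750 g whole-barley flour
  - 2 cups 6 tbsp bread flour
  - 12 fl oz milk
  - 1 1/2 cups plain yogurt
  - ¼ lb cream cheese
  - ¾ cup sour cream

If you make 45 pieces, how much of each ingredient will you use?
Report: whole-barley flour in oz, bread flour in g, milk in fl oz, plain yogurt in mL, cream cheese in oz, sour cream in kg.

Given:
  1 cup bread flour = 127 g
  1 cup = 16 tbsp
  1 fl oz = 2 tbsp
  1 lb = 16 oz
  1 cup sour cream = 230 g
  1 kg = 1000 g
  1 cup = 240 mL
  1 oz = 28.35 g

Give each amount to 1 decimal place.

whole-barley flour: 119.0 oz; bread flour: 1357.3 g; milk: 54.0 fl oz; plain yogurt: 1620.0 mL; cream cheese: 18.0 oz; sour cream: 0.8 kg

Scaling factor: 45/10 = 9/2 = 4.5.
whole-barley flour: 750 g × 9/2 ÷ 28.35 g/oz ≈ 119.0 oz
bread flour: (2 cup + 6 tbsp = 2.375 cup) × 9/2 × 127 g/cup ≈ 1357.3 g
milk: 12 fl oz × 9/2 = 54.0 fl oz
plain yogurt: 1.5 cup × 9/2 × 240 mL/cup = 1620.0 mL
cream cheese: 0.25 lb × 9/2 × 16 oz/lb = 18.0 oz
sour cream: 0.75 cup × 9/2 × 230 g/cup ÷ 1000 g/kg ≈ 0.8 kg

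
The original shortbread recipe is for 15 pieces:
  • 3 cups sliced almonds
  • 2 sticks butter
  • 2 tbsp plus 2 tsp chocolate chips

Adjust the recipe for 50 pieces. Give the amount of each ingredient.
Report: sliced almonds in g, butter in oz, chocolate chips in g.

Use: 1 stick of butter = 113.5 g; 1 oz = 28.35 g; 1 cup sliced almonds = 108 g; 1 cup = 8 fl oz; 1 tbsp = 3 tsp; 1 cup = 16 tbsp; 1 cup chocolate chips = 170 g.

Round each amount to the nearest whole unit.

Scaling factor: 50/15 = 10/3.
sliced almonds: 3 cup × 10/3 × 108 g/cup = 1080 g
butter: 2 stick × 10/3 × 113.5 g/stick ÷ 28.35 g/oz ≈ 27 oz
chocolate chips: (2 tbsp + 2 tsp = 8/3 tbsp) × 10/3 ÷ 16 tbsp/cup × 170 g/cup ≈ 94 g

sliced almonds: 1080 g; butter: 27 oz; chocolate chips: 94 g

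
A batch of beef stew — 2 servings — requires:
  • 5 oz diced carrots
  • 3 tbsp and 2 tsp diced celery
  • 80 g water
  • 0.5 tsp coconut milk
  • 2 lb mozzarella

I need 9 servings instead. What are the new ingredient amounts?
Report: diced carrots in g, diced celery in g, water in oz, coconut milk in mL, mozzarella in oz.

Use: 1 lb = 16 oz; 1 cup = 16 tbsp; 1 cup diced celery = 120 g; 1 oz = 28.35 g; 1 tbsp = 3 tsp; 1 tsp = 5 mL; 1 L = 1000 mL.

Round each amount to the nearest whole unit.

Scaling factor: 9/2 = 4.5.
diced carrots: 5 oz × 9/2 × 28.35 g/oz ≈ 638 g
diced celery: (3 tbsp + 2 tsp = 11/3 tbsp) × 9/2 ÷ 16 tbsp/cup × 120 g/cup ≈ 124 g
water: 80 g × 9/2 ÷ 28.35 g/oz ≈ 13 oz
coconut milk: 0.5 tsp × 9/2 × 5 mL/tsp ≈ 11 mL
mozzarella: 2 lb × 9/2 × 16 oz/lb = 144 oz

diced carrots: 638 g; diced celery: 124 g; water: 13 oz; coconut milk: 11 mL; mozzarella: 144 oz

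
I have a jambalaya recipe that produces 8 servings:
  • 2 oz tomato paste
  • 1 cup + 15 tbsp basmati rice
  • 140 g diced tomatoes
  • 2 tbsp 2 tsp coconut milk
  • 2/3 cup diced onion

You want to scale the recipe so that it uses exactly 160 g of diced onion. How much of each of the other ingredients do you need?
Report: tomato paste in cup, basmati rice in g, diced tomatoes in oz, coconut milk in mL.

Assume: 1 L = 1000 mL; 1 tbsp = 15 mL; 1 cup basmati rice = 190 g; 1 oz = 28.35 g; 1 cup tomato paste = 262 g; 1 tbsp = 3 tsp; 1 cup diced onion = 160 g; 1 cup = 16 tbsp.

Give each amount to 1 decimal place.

The original recipe has 320/3 g of diced onion, so the scaling factor is 160 ÷ 320/3 = 3/2 = 1.5.
tomato paste: 2 oz × 3/2 × 28.35 g/oz ÷ 262 g/cup ≈ 0.3 cup
basmati rice: (1 cup + 15 tbsp = 1.9375 cup) × 3/2 × 190 g/cup ≈ 552.2 g
diced tomatoes: 140 g × 3/2 ÷ 28.35 g/oz ≈ 7.4 oz
coconut milk: (2 tbsp + 2 tsp = 8/3 tbsp) × 3/2 × 15 mL/tbsp = 60.0 mL

tomato paste: 0.3 cup; basmati rice: 552.2 g; diced tomatoes: 7.4 oz; coconut milk: 60.0 mL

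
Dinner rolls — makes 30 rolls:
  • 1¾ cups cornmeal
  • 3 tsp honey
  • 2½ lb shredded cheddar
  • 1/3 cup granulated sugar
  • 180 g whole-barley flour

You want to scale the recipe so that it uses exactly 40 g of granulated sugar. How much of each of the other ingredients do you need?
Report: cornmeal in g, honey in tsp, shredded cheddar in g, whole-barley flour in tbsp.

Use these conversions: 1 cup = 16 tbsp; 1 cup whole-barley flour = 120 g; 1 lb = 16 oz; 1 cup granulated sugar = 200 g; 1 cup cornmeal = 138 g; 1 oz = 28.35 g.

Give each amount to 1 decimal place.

cornmeal: 144.9 g; honey: 1.8 tsp; shredded cheddar: 680.4 g; whole-barley flour: 14.4 tbsp

The original recipe has 200/3 g of granulated sugar, so the scaling factor is 40 ÷ 200/3 = 3/5 = 0.6.
cornmeal: 1.75 cup × 3/5 × 138 g/cup = 144.9 g
honey: 3 tsp × 3/5 = 1.8 tsp
shredded cheddar: 2.5 lb × 3/5 × 16 oz/lb × 28.35 g/oz = 680.4 g
whole-barley flour: 180 g × 3/5 ÷ 120 g/cup × 16 tbsp/cup = 14.4 tbsp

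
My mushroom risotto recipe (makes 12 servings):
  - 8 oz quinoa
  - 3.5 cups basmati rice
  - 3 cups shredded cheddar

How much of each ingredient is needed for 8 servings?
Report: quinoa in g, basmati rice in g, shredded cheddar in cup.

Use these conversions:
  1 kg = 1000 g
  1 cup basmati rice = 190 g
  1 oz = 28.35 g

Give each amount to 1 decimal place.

Scaling factor: 8/12 = 2/3.
quinoa: 8 oz × 2/3 × 28.35 g/oz = 151.2 g
basmati rice: 3.5 cup × 2/3 × 190 g/cup ≈ 443.3 g
shredded cheddar: 3 cup × 2/3 = 2.0 cup

quinoa: 151.2 g; basmati rice: 443.3 g; shredded cheddar: 2.0 cup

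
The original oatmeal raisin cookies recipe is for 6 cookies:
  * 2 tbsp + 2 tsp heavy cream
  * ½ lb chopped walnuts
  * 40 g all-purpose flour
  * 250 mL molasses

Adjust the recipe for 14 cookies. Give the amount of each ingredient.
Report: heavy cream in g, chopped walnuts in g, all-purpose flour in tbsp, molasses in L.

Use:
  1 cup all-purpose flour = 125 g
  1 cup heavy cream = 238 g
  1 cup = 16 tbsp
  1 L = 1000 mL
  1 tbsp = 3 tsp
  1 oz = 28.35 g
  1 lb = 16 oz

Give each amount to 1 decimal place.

Scaling factor: 14/6 = 7/3.
heavy cream: (2 tbsp + 2 tsp = 8/3 tbsp) × 7/3 ÷ 16 tbsp/cup × 238 g/cup ≈ 92.6 g
chopped walnuts: 0.5 lb × 7/3 × 16 oz/lb × 28.35 g/oz = 529.2 g
all-purpose flour: 40 g × 7/3 ÷ 125 g/cup × 16 tbsp/cup ≈ 11.9 tbsp
molasses: 250 mL × 7/3 ÷ 1000 mL/L ≈ 0.6 L

heavy cream: 92.6 g; chopped walnuts: 529.2 g; all-purpose flour: 11.9 tbsp; molasses: 0.6 L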